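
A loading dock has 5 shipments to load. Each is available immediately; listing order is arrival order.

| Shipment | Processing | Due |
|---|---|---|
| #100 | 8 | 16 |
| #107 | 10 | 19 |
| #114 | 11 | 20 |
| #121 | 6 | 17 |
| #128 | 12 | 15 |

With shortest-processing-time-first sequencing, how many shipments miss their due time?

SPT (increasing processing time): #121 #100 #107 #114 #128.
#121: 0→6, due 17, tardiness 0
#100: 6→14, due 16, tardiness 0
#107: 14→24, due 19, tardiness 5
#114: 24→35, due 20, tardiness 15
#128: 35→47, due 15, tardiness 32
Late shipments: 3.

3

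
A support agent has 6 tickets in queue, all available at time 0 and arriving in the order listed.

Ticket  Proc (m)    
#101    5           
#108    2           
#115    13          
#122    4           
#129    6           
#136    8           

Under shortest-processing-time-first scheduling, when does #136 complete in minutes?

25

SPT (increasing processing time): #108 #122 #101 #129 #136 #115.
#108: 0→2
#122: 2→6
#101: 6→11
#129: 11→17
#136: 17→25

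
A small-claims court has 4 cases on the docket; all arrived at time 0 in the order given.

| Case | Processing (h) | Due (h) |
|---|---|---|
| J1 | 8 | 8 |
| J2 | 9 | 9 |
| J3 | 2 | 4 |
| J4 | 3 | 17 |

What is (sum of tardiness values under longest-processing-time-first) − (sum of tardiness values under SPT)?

LPT (decreasing processing time): J2 J1 J4 J3.
J2: 0→9, due 9, tardiness 0
J1: 9→17, due 8, tardiness 9
J4: 17→20, due 17, tardiness 3
J3: 20→22, due 4, tardiness 18
Sum = 0+9+3+18 = 30.
SPT (increasing processing time): J3 J4 J1 J2.
J3: 0→2, due 4, tardiness 0
J4: 2→5, due 17, tardiness 0
J1: 5→13, due 8, tardiness 5
J2: 13→22, due 9, tardiness 13
Sum = 0+0+5+13 = 18.
Difference = 30 − 18 = 12.

12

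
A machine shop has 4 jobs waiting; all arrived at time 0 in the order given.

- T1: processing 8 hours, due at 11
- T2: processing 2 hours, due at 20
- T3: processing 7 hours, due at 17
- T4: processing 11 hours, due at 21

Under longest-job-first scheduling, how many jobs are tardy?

LPT (decreasing processing time): T4 T1 T3 T2.
T4: 0→11, due 21, tardiness 0
T1: 11→19, due 11, tardiness 8
T3: 19→26, due 17, tardiness 9
T2: 26→28, due 20, tardiness 8
Late jobs: 3.

3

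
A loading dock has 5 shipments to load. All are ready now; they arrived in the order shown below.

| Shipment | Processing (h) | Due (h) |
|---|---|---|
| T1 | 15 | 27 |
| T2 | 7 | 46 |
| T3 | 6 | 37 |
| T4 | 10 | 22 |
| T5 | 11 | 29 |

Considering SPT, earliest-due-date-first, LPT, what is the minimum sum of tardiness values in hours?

15

SPT (increasing processing time): T3 T2 T4 T5 T1.
T3: 0→6, due 37, tardiness 0
T2: 6→13, due 46, tardiness 0
T4: 13→23, due 22, tardiness 1
T5: 23→34, due 29, tardiness 5
T1: 34→49, due 27, tardiness 22
Sum = 0+0+1+5+22 = 28.
EDD (increasing due date): T4 T1 T5 T3 T2.
T4: 0→10, due 22, tardiness 0
T1: 10→25, due 27, tardiness 0
T5: 25→36, due 29, tardiness 7
T3: 36→42, due 37, tardiness 5
T2: 42→49, due 46, tardiness 3
Sum = 0+0+7+5+3 = 15.
LPT (decreasing processing time): T1 T5 T4 T2 T3.
T1: 0→15, due 27, tardiness 0
T5: 15→26, due 29, tardiness 0
T4: 26→36, due 22, tardiness 14
T2: 36→43, due 46, tardiness 0
T3: 43→49, due 37, tardiness 12
Sum = 0+0+14+0+12 = 26.
SPT 28, EDD 15, LPT 26 → minimum 15.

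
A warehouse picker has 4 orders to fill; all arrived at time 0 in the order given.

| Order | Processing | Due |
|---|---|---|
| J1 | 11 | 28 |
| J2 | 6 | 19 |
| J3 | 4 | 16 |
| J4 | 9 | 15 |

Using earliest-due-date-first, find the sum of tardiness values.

EDD (increasing due date): J4 J3 J2 J1.
J4: 0→9, due 15, tardiness 0
J3: 9→13, due 16, tardiness 0
J2: 13→19, due 19, tardiness 0
J1: 19→30, due 28, tardiness 2
Sum = 0+0+0+2 = 2.

2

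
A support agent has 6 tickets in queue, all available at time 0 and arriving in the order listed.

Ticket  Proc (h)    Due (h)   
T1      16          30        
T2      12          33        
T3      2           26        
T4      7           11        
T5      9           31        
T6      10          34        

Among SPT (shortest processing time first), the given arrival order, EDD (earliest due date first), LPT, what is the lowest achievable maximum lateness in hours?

SPT (increasing processing time): T3 T4 T5 T6 T2 T1.
T3: 0→2, due 26, lateness -24
T4: 2→9, due 11, lateness -2
T5: 9→18, due 31, lateness -13
T6: 18→28, due 34, lateness -6
T2: 28→40, due 33, lateness 7
T1: 40→56, due 30, lateness 26
Maximum = 26.
FIFO (arrival order): T1 T2 T3 T4 T5 T6.
T1: 0→16, due 30, lateness -14
T2: 16→28, due 33, lateness -5
T3: 28→30, due 26, lateness 4
T4: 30→37, due 11, lateness 26
T5: 37→46, due 31, lateness 15
T6: 46→56, due 34, lateness 22
Maximum = 26.
EDD (increasing due date): T4 T3 T1 T5 T2 T6.
T4: 0→7, due 11, lateness -4
T3: 7→9, due 26, lateness -17
T1: 9→25, due 30, lateness -5
T5: 25→34, due 31, lateness 3
T2: 34→46, due 33, lateness 13
T6: 46→56, due 34, lateness 22
Maximum = 22.
LPT (decreasing processing time): T1 T2 T6 T5 T4 T3.
T1: 0→16, due 30, lateness -14
T2: 16→28, due 33, lateness -5
T6: 28→38, due 34, lateness 4
T5: 38→47, due 31, lateness 16
T4: 47→54, due 11, lateness 43
T3: 54→56, due 26, lateness 30
Maximum = 43.
SPT 26, FIFO 26, EDD 22, LPT 43 → minimum 22.

22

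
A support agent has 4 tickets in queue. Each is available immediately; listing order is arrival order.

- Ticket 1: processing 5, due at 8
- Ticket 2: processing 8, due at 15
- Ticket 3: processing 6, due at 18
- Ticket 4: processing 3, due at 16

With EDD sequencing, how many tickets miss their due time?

1

EDD (increasing due date): Ticket 1 Ticket 2 Ticket 4 Ticket 3.
Ticket 1: 0→5, due 8, tardiness 0
Ticket 2: 5→13, due 15, tardiness 0
Ticket 4: 13→16, due 16, tardiness 0
Ticket 3: 16→22, due 18, tardiness 4
Late tickets: 1.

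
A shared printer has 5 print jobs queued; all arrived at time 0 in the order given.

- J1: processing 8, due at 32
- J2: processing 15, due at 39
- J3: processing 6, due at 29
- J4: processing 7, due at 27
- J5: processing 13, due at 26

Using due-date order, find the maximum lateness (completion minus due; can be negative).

10

EDD (increasing due date): J5 J4 J3 J1 J2.
J5: 0→13, due 26, lateness -13
J4: 13→20, due 27, lateness -7
J3: 20→26, due 29, lateness -3
J1: 26→34, due 32, lateness 2
J2: 34→49, due 39, lateness 10
Maximum = 10.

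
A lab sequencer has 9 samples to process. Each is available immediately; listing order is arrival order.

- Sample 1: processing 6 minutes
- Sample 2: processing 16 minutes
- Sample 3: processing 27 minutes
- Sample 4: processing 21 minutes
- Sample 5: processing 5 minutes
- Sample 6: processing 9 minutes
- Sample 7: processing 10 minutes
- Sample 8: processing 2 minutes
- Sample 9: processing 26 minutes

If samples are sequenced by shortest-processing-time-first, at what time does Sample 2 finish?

48

SPT (increasing processing time): Sample 8 Sample 5 Sample 1 Sample 6 Sample 7 Sample 2 Sample 4 Sample 9 Sample 3.
Sample 8: 0→2
Sample 5: 2→7
Sample 1: 7→13
Sample 6: 13→22
Sample 7: 22→32
Sample 2: 32→48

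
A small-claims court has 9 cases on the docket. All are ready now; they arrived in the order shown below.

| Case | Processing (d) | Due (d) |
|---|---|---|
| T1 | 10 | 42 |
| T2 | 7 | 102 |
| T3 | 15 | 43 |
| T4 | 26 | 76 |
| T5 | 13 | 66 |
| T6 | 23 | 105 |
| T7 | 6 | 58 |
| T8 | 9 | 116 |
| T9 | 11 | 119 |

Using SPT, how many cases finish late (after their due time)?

2

SPT (increasing processing time): T7 T2 T8 T1 T9 T5 T3 T6 T4.
T7: 0→6, due 58, tardiness 0
T2: 6→13, due 102, tardiness 0
T8: 13→22, due 116, tardiness 0
T1: 22→32, due 42, tardiness 0
T9: 32→43, due 119, tardiness 0
T5: 43→56, due 66, tardiness 0
T3: 56→71, due 43, tardiness 28
T6: 71→94, due 105, tardiness 0
T4: 94→120, due 76, tardiness 44
Late cases: 2.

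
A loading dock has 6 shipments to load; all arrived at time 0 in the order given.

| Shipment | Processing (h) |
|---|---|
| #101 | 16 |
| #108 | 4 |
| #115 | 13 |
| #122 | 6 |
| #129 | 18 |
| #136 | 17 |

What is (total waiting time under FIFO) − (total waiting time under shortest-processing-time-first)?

FIFO (arrival order): #101 #108 #115 #122 #129 #136.
#101: waits 0, runs 0→16
#108: waits 16, runs 16→20
#115: waits 20, runs 20→33
#122: waits 33, runs 33→39
#129: waits 39, runs 39→57
#136: waits 57, runs 57→74
Sum = 0+16+20+33+39+57 = 165.
SPT (increasing processing time): #108 #122 #115 #101 #136 #129.
#108: waits 0, runs 0→4
#122: waits 4, runs 4→10
#115: waits 10, runs 10→23
#101: waits 23, runs 23→39
#136: waits 39, runs 39→56
#129: waits 56, runs 56→74
Sum = 0+4+10+23+39+56 = 132.
Difference = 165 − 132 = 33.

33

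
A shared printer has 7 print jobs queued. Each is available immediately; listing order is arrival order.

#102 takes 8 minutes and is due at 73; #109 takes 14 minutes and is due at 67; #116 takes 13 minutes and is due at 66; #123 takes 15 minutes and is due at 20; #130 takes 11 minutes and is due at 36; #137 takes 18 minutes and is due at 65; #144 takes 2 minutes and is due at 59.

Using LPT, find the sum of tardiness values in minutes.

LPT (decreasing processing time): #137 #123 #109 #116 #130 #102 #144.
#137: 0→18, due 65, tardiness 0
#123: 18→33, due 20, tardiness 13
#109: 33→47, due 67, tardiness 0
#116: 47→60, due 66, tardiness 0
#130: 60→71, due 36, tardiness 35
#102: 71→79, due 73, tardiness 6
#144: 79→81, due 59, tardiness 22
Sum = 0+13+0+0+35+6+22 = 76.

76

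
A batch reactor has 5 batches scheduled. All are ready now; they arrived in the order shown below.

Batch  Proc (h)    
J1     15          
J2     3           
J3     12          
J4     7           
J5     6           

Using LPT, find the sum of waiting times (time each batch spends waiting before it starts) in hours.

116

LPT (decreasing processing time): J1 J3 J4 J5 J2.
J1: waits 0, runs 0→15
J3: waits 15, runs 15→27
J4: waits 27, runs 27→34
J5: waits 34, runs 34→40
J2: waits 40, runs 40→43
Sum = 0+15+27+34+40 = 116.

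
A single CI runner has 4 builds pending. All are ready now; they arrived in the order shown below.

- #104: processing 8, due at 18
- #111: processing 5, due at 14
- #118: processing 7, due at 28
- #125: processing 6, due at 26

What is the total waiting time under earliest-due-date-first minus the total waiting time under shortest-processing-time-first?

3

EDD (increasing due date): #111 #104 #125 #118.
#111: waits 0, runs 0→5
#104: waits 5, runs 5→13
#125: waits 13, runs 13→19
#118: waits 19, runs 19→26
Sum = 0+5+13+19 = 37.
SPT (increasing processing time): #111 #125 #118 #104.
#111: waits 0, runs 0→5
#125: waits 5, runs 5→11
#118: waits 11, runs 11→18
#104: waits 18, runs 18→26
Sum = 0+5+11+18 = 34.
Difference = 37 − 34 = 3.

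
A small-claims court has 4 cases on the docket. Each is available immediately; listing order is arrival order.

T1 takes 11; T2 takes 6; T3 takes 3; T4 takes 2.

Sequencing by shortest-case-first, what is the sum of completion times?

40

SPT (increasing processing time): T4 T3 T2 T1.
T4: 0→2
T3: 2→5
T2: 5→11
T1: 11→22
Sum = 2+5+11+22 = 40.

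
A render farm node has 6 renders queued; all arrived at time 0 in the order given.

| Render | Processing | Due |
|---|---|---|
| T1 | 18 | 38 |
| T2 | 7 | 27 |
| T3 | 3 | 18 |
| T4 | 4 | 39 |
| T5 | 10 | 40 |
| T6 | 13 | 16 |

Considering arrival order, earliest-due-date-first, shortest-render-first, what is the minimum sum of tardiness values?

24

FIFO (arrival order): T1 T2 T3 T4 T5 T6.
T1: 0→18, due 38, tardiness 0
T2: 18→25, due 27, tardiness 0
T3: 25→28, due 18, tardiness 10
T4: 28→32, due 39, tardiness 0
T5: 32→42, due 40, tardiness 2
T6: 42→55, due 16, tardiness 39
Sum = 0+0+10+0+2+39 = 51.
EDD (increasing due date): T6 T3 T2 T1 T4 T5.
T6: 0→13, due 16, tardiness 0
T3: 13→16, due 18, tardiness 0
T2: 16→23, due 27, tardiness 0
T1: 23→41, due 38, tardiness 3
T4: 41→45, due 39, tardiness 6
T5: 45→55, due 40, tardiness 15
Sum = 0+0+0+3+6+15 = 24.
SPT (increasing processing time): T3 T4 T2 T5 T6 T1.
T3: 0→3, due 18, tardiness 0
T4: 3→7, due 39, tardiness 0
T2: 7→14, due 27, tardiness 0
T5: 14→24, due 40, tardiness 0
T6: 24→37, due 16, tardiness 21
T1: 37→55, due 38, tardiness 17
Sum = 0+0+0+0+21+17 = 38.
FIFO 51, EDD 24, SPT 38 → minimum 24.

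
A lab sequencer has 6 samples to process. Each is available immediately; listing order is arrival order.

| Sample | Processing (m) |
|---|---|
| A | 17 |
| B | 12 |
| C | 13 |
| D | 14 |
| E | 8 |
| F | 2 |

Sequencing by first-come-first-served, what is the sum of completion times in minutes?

FIFO (arrival order): A B C D E F.
A: 0→17
B: 17→29
C: 29→42
D: 42→56
E: 56→64
F: 64→66
Sum = 17+29+42+56+64+66 = 274.

274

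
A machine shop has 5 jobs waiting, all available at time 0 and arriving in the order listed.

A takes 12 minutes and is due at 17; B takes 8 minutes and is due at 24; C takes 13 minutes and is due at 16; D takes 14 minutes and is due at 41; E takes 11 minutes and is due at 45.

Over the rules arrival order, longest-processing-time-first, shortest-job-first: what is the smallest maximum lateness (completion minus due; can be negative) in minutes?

FIFO (arrival order): A B C D E.
A: 0→12, due 17, lateness -5
B: 12→20, due 24, lateness -4
C: 20→33, due 16, lateness 17
D: 33→47, due 41, lateness 6
E: 47→58, due 45, lateness 13
Maximum = 17.
LPT (decreasing processing time): D C A E B.
D: 0→14, due 41, lateness -27
C: 14→27, due 16, lateness 11
A: 27→39, due 17, lateness 22
E: 39→50, due 45, lateness 5
B: 50→58, due 24, lateness 34
Maximum = 34.
SPT (increasing processing time): B E A C D.
B: 0→8, due 24, lateness -16
E: 8→19, due 45, lateness -26
A: 19→31, due 17, lateness 14
C: 31→44, due 16, lateness 28
D: 44→58, due 41, lateness 17
Maximum = 28.
FIFO 17, LPT 34, SPT 28 → minimum 17.

17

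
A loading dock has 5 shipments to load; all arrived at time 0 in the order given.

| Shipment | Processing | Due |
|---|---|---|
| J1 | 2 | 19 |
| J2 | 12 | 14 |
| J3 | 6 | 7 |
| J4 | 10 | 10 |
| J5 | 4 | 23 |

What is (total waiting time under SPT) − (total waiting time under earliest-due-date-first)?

-38

SPT (increasing processing time): J1 J5 J3 J4 J2.
J1: waits 0, runs 0→2
J5: waits 2, runs 2→6
J3: waits 6, runs 6→12
J4: waits 12, runs 12→22
J2: waits 22, runs 22→34
Sum = 0+2+6+12+22 = 42.
EDD (increasing due date): J3 J4 J2 J1 J5.
J3: waits 0, runs 0→6
J4: waits 6, runs 6→16
J2: waits 16, runs 16→28
J1: waits 28, runs 28→30
J5: waits 30, runs 30→34
Sum = 0+6+16+28+30 = 80.
Difference = 42 − 80 = -38.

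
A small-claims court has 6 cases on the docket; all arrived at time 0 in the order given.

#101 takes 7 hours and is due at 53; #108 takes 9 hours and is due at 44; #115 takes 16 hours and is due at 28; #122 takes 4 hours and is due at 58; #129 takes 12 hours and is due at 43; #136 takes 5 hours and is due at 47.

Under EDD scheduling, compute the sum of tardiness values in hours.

0

EDD (increasing due date): #115 #129 #108 #136 #101 #122.
#115: 0→16, due 28, tardiness 0
#129: 16→28, due 43, tardiness 0
#108: 28→37, due 44, tardiness 0
#136: 37→42, due 47, tardiness 0
#101: 42→49, due 53, tardiness 0
#122: 49→53, due 58, tardiness 0
Sum = 0+0+0+0+0+0 = 0.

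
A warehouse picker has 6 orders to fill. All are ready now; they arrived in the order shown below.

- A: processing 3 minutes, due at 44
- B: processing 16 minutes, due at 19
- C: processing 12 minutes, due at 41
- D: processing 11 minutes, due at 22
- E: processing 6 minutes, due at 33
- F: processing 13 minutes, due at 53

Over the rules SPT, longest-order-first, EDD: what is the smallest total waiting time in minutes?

109

SPT (increasing processing time): A E D C F B.
A: waits 0, runs 0→3
E: waits 3, runs 3→9
D: waits 9, runs 9→20
C: waits 20, runs 20→32
F: waits 32, runs 32→45
B: waits 45, runs 45→61
Sum = 0+3+9+20+32+45 = 109.
LPT (decreasing processing time): B F C D E A.
B: waits 0, runs 0→16
F: waits 16, runs 16→29
C: waits 29, runs 29→41
D: waits 41, runs 41→52
E: waits 52, runs 52→58
A: waits 58, runs 58→61
Sum = 0+16+29+41+52+58 = 196.
EDD (increasing due date): B D E C A F.
B: waits 0, runs 0→16
D: waits 16, runs 16→27
E: waits 27, runs 27→33
C: waits 33, runs 33→45
A: waits 45, runs 45→48
F: waits 48, runs 48→61
Sum = 0+16+27+33+45+48 = 169.
SPT 109, LPT 196, EDD 169 → minimum 109.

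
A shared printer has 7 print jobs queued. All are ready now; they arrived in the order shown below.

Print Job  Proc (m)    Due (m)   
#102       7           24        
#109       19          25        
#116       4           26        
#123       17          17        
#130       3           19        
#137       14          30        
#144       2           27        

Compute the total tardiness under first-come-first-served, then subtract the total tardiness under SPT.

68

FIFO (arrival order): #102 #109 #116 #123 #130 #137 #144.
#102: 0→7, due 24, tardiness 0
#109: 7→26, due 25, tardiness 1
#116: 26→30, due 26, tardiness 4
#123: 30→47, due 17, tardiness 30
#130: 47→50, due 19, tardiness 31
#137: 50→64, due 30, tardiness 34
#144: 64→66, due 27, tardiness 39
Sum = 0+1+4+30+31+34+39 = 139.
SPT (increasing processing time): #144 #130 #116 #102 #137 #123 #109.
#144: 0→2, due 27, tardiness 0
#130: 2→5, due 19, tardiness 0
#116: 5→9, due 26, tardiness 0
#102: 9→16, due 24, tardiness 0
#137: 16→30, due 30, tardiness 0
#123: 30→47, due 17, tardiness 30
#109: 47→66, due 25, tardiness 41
Sum = 0+0+0+0+0+30+41 = 71.
Difference = 139 − 71 = 68.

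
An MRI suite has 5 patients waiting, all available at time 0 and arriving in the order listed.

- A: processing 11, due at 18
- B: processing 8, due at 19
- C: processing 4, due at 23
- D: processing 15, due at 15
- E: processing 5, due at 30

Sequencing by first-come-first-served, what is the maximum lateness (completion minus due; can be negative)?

FIFO (arrival order): A B C D E.
A: 0→11, due 18, lateness -7
B: 11→19, due 19, lateness 0
C: 19→23, due 23, lateness 0
D: 23→38, due 15, lateness 23
E: 38→43, due 30, lateness 13
Maximum = 23.

23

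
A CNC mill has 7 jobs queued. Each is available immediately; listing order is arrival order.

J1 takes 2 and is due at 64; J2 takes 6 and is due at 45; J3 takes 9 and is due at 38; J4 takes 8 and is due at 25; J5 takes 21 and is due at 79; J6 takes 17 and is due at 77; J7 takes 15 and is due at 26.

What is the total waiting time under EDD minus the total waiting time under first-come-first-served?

EDD (increasing due date): J4 J7 J3 J2 J1 J6 J5.
J4: waits 0, runs 0→8
J7: waits 8, runs 8→23
J3: waits 23, runs 23→32
J2: waits 32, runs 32→38
J1: waits 38, runs 38→40
J6: waits 40, runs 40→57
J5: waits 57, runs 57→78
Sum = 0+8+23+32+38+40+57 = 198.
FIFO (arrival order): J1 J2 J3 J4 J5 J6 J7.
J1: waits 0, runs 0→2
J2: waits 2, runs 2→8
J3: waits 8, runs 8→17
J4: waits 17, runs 17→25
J5: waits 25, runs 25→46
J6: waits 46, runs 46→63
J7: waits 63, runs 63→78
Sum = 0+2+8+17+25+46+63 = 161.
Difference = 198 − 161 = 37.

37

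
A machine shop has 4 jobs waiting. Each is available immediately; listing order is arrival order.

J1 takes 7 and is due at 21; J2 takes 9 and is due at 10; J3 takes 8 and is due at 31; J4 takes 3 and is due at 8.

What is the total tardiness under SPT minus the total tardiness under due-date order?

SPT (increasing processing time): J4 J1 J3 J2.
J4: 0→3, due 8, tardiness 0
J1: 3→10, due 21, tardiness 0
J3: 10→18, due 31, tardiness 0
J2: 18→27, due 10, tardiness 17
Sum = 0+0+0+17 = 17.
EDD (increasing due date): J4 J2 J1 J3.
J4: 0→3, due 8, tardiness 0
J2: 3→12, due 10, tardiness 2
J1: 12→19, due 21, tardiness 0
J3: 19→27, due 31, tardiness 0
Sum = 0+2+0+0 = 2.
Difference = 17 − 2 = 15.

15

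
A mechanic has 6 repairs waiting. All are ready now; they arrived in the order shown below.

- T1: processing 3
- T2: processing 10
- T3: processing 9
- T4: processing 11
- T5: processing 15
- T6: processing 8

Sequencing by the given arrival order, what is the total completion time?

FIFO (arrival order): T1 T2 T3 T4 T5 T6.
T1: 0→3
T2: 3→13
T3: 13→22
T4: 22→33
T5: 33→48
T6: 48→56
Sum = 3+13+22+33+48+56 = 175.

175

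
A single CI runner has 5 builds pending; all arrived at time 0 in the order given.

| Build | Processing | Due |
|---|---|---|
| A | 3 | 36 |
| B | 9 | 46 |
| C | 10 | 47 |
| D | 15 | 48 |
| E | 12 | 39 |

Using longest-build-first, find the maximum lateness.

13

LPT (decreasing processing time): D E C B A.
D: 0→15, due 48, lateness -33
E: 15→27, due 39, lateness -12
C: 27→37, due 47, lateness -10
B: 37→46, due 46, lateness 0
A: 46→49, due 36, lateness 13
Maximum = 13.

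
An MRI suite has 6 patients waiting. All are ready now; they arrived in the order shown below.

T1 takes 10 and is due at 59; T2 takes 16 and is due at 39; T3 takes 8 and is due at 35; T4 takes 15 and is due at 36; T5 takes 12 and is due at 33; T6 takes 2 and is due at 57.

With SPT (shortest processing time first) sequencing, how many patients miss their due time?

2

SPT (increasing processing time): T6 T3 T1 T5 T4 T2.
T6: 0→2, due 57, tardiness 0
T3: 2→10, due 35, tardiness 0
T1: 10→20, due 59, tardiness 0
T5: 20→32, due 33, tardiness 0
T4: 32→47, due 36, tardiness 11
T2: 47→63, due 39, tardiness 24
Late patients: 2.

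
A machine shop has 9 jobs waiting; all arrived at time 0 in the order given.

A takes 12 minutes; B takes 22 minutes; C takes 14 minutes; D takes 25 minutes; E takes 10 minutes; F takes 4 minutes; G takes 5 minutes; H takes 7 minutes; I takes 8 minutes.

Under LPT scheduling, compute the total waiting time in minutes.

581

LPT (decreasing processing time): D B C A E I H G F.
D: waits 0, runs 0→25
B: waits 25, runs 25→47
C: waits 47, runs 47→61
A: waits 61, runs 61→73
E: waits 73, runs 73→83
I: waits 83, runs 83→91
H: waits 91, runs 91→98
G: waits 98, runs 98→103
F: waits 103, runs 103→107
Sum = 0+25+47+61+73+83+91+98+103 = 581.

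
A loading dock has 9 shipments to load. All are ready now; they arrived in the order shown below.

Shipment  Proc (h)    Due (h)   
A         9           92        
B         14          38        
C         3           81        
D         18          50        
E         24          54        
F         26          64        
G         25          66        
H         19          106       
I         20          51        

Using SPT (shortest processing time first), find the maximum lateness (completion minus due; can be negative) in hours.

SPT (increasing processing time): C A B D H I E G F.
C: 0→3, due 81, lateness -78
A: 3→12, due 92, lateness -80
B: 12→26, due 38, lateness -12
D: 26→44, due 50, lateness -6
H: 44→63, due 106, lateness -43
I: 63→83, due 51, lateness 32
E: 83→107, due 54, lateness 53
G: 107→132, due 66, lateness 66
F: 132→158, due 64, lateness 94
Maximum = 94.

94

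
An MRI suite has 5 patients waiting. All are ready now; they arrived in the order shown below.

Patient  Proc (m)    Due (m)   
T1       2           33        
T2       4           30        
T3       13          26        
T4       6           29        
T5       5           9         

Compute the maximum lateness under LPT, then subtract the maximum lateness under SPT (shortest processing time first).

11

LPT (decreasing processing time): T3 T4 T5 T2 T1.
T3: 0→13, due 26, lateness -13
T4: 13→19, due 29, lateness -10
T5: 19→24, due 9, lateness 15
T2: 24→28, due 30, lateness -2
T1: 28→30, due 33, lateness -3
Maximum = 15.
SPT (increasing processing time): T1 T2 T5 T4 T3.
T1: 0→2, due 33, lateness -31
T2: 2→6, due 30, lateness -24
T5: 6→11, due 9, lateness 2
T4: 11→17, due 29, lateness -12
T3: 17→30, due 26, lateness 4
Maximum = 4.
Difference = 15 − 4 = 11.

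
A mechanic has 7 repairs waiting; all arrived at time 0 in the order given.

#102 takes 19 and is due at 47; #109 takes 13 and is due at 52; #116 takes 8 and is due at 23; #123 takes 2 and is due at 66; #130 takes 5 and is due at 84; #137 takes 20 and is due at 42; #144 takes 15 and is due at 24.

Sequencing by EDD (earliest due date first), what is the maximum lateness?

23

EDD (increasing due date): #116 #144 #137 #102 #109 #123 #130.
#116: 0→8, due 23, lateness -15
#144: 8→23, due 24, lateness -1
#137: 23→43, due 42, lateness 1
#102: 43→62, due 47, lateness 15
#109: 62→75, due 52, lateness 23
#123: 75→77, due 66, lateness 11
#130: 77→82, due 84, lateness -2
Maximum = 23.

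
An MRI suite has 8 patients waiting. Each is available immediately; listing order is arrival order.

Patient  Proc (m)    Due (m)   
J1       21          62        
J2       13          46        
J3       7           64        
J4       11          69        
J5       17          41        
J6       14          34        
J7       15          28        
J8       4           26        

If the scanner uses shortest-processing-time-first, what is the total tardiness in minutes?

SPT (increasing processing time): J8 J3 J4 J2 J6 J7 J5 J1.
J8: 0→4, due 26, tardiness 0
J3: 4→11, due 64, tardiness 0
J4: 11→22, due 69, tardiness 0
J2: 22→35, due 46, tardiness 0
J6: 35→49, due 34, tardiness 15
J7: 49→64, due 28, tardiness 36
J5: 64→81, due 41, tardiness 40
J1: 81→102, due 62, tardiness 40
Sum = 0+0+0+0+15+36+40+40 = 131.

131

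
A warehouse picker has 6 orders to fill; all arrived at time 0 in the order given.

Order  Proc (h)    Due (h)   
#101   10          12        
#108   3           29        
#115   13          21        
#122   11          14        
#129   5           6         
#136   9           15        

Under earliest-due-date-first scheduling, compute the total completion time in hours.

180

EDD (increasing due date): #129 #101 #122 #136 #115 #108.
#129: 0→5
#101: 5→15
#122: 15→26
#136: 26→35
#115: 35→48
#108: 48→51
Sum = 5+15+26+35+48+51 = 180.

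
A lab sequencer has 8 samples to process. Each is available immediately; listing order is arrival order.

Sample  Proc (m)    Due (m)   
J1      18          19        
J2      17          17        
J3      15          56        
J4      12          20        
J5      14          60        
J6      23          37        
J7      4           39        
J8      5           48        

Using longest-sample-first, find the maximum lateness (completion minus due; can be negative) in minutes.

79

LPT (decreasing processing time): J6 J1 J2 J3 J5 J4 J8 J7.
J6: 0→23, due 37, lateness -14
J1: 23→41, due 19, lateness 22
J2: 41→58, due 17, lateness 41
J3: 58→73, due 56, lateness 17
J5: 73→87, due 60, lateness 27
J4: 87→99, due 20, lateness 79
J8: 99→104, due 48, lateness 56
J7: 104→108, due 39, lateness 69
Maximum = 79.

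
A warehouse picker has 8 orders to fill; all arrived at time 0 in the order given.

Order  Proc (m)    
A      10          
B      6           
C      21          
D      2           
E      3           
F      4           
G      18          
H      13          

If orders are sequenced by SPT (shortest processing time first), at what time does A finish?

25

SPT (increasing processing time): D E F B A H G C.
D: 0→2
E: 2→5
F: 5→9
B: 9→15
A: 15→25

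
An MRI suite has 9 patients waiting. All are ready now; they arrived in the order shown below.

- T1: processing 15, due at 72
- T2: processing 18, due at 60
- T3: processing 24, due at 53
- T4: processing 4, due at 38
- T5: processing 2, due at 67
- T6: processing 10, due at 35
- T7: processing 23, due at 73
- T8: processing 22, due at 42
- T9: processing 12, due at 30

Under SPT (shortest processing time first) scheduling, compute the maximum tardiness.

77

SPT (increasing processing time): T5 T4 T6 T9 T1 T2 T8 T7 T3.
T5: 0→2, due 67, tardiness 0
T4: 2→6, due 38, tardiness 0
T6: 6→16, due 35, tardiness 0
T9: 16→28, due 30, tardiness 0
T1: 28→43, due 72, tardiness 0
T2: 43→61, due 60, tardiness 1
T8: 61→83, due 42, tardiness 41
T7: 83→106, due 73, tardiness 33
T3: 106→130, due 53, tardiness 77
Maximum = 77.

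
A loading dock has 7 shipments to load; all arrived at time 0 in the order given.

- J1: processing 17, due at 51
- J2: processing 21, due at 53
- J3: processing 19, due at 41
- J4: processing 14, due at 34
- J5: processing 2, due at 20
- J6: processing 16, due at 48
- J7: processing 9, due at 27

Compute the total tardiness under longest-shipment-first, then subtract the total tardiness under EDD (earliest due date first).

145

LPT (decreasing processing time): J2 J3 J1 J6 J4 J7 J5.
J2: 0→21, due 53, tardiness 0
J3: 21→40, due 41, tardiness 0
J1: 40→57, due 51, tardiness 6
J6: 57→73, due 48, tardiness 25
J4: 73→87, due 34, tardiness 53
J7: 87→96, due 27, tardiness 69
J5: 96→98, due 20, tardiness 78
Sum = 0+0+6+25+53+69+78 = 231.
EDD (increasing due date): J5 J7 J4 J3 J6 J1 J2.
J5: 0→2, due 20, tardiness 0
J7: 2→11, due 27, tardiness 0
J4: 11→25, due 34, tardiness 0
J3: 25→44, due 41, tardiness 3
J6: 44→60, due 48, tardiness 12
J1: 60→77, due 51, tardiness 26
J2: 77→98, due 53, tardiness 45
Sum = 0+0+0+3+12+26+45 = 86.
Difference = 231 − 86 = 145.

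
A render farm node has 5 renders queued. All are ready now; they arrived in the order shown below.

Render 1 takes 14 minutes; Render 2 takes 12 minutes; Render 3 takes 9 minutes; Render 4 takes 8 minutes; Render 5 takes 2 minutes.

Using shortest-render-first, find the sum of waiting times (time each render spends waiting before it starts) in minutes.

SPT (increasing processing time): Render 5 Render 4 Render 3 Render 2 Render 1.
Render 5: waits 0, runs 0→2
Render 4: waits 2, runs 2→10
Render 3: waits 10, runs 10→19
Render 2: waits 19, runs 19→31
Render 1: waits 31, runs 31→45
Sum = 0+2+10+19+31 = 62.

62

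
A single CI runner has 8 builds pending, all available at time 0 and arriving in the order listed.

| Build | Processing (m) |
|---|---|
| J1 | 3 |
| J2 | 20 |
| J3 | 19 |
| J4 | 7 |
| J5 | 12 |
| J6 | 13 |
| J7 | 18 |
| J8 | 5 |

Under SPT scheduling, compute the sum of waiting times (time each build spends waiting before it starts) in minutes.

SPT (increasing processing time): J1 J8 J4 J5 J6 J7 J3 J2.
J1: waits 0, runs 0→3
J8: waits 3, runs 3→8
J4: waits 8, runs 8→15
J5: waits 15, runs 15→27
J6: waits 27, runs 27→40
J7: waits 40, runs 40→58
J3: waits 58, runs 58→77
J2: waits 77, runs 77→97
Sum = 0+3+8+15+27+40+58+77 = 228.

228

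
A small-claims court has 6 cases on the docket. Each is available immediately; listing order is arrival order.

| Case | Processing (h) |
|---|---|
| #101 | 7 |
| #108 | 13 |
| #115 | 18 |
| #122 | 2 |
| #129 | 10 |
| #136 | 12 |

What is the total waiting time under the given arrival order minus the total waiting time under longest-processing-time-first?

FIFO (arrival order): #101 #108 #115 #122 #129 #136.
#101: waits 0, runs 0→7
#108: waits 7, runs 7→20
#115: waits 20, runs 20→38
#122: waits 38, runs 38→40
#129: waits 40, runs 40→50
#136: waits 50, runs 50→62
Sum = 0+7+20+38+40+50 = 155.
LPT (decreasing processing time): #115 #108 #136 #129 #101 #122.
#115: waits 0, runs 0→18
#108: waits 18, runs 18→31
#136: waits 31, runs 31→43
#129: waits 43, runs 43→53
#101: waits 53, runs 53→60
#122: waits 60, runs 60→62
Sum = 0+18+31+43+53+60 = 205.
Difference = 155 − 205 = -50.

-50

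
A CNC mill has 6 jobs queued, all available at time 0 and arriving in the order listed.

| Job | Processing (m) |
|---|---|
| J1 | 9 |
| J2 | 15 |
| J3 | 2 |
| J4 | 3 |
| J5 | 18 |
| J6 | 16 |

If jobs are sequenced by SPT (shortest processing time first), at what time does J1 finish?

SPT (increasing processing time): J3 J4 J1 J2 J6 J5.
J3: 0→2
J4: 2→5
J1: 5→14

14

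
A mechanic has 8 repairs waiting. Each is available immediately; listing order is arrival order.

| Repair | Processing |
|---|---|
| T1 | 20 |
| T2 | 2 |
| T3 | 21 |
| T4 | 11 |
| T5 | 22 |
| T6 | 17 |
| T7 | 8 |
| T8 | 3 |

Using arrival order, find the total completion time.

FIFO (arrival order): T1 T2 T3 T4 T5 T6 T7 T8.
T1: 0→20
T2: 20→22
T3: 22→43
T4: 43→54
T5: 54→76
T6: 76→93
T7: 93→101
T8: 101→104
Sum = 20+22+43+54+76+93+101+104 = 513.

513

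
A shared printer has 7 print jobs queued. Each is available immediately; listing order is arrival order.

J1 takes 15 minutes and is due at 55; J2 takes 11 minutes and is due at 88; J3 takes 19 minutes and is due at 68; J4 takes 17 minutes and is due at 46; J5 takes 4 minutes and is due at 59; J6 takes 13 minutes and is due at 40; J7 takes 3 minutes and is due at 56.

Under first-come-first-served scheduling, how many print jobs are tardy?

FIFO (arrival order): J1 J2 J3 J4 J5 J6 J7.
J1: 0→15, due 55, tardiness 0
J2: 15→26, due 88, tardiness 0
J3: 26→45, due 68, tardiness 0
J4: 45→62, due 46, tardiness 16
J5: 62→66, due 59, tardiness 7
J6: 66→79, due 40, tardiness 39
J7: 79→82, due 56, tardiness 26
Late print jobs: 4.

4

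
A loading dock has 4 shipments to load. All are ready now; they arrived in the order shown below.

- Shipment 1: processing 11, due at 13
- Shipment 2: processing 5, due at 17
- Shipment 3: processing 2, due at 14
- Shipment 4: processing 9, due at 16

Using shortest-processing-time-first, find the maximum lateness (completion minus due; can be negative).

SPT (increasing processing time): Shipment 3 Shipment 2 Shipment 4 Shipment 1.
Shipment 3: 0→2, due 14, lateness -12
Shipment 2: 2→7, due 17, lateness -10
Shipment 4: 7→16, due 16, lateness 0
Shipment 1: 16→27, due 13, lateness 14
Maximum = 14.

14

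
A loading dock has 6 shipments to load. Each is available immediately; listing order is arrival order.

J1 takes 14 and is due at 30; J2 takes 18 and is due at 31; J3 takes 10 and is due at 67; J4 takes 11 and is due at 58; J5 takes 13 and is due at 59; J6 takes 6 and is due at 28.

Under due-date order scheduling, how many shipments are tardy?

EDD (increasing due date): J6 J1 J2 J4 J5 J3.
J6: 0→6, due 28, tardiness 0
J1: 6→20, due 30, tardiness 0
J2: 20→38, due 31, tardiness 7
J4: 38→49, due 58, tardiness 0
J5: 49→62, due 59, tardiness 3
J3: 62→72, due 67, tardiness 5
Late shipments: 3.

3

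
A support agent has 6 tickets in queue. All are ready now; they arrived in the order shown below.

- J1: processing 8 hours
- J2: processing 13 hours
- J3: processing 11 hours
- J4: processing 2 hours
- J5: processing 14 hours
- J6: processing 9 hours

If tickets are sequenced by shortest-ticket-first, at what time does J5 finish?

57

SPT (increasing processing time): J4 J1 J6 J3 J2 J5.
J4: 0→2
J1: 2→10
J6: 10→19
J3: 19→30
J2: 30→43
J5: 43→57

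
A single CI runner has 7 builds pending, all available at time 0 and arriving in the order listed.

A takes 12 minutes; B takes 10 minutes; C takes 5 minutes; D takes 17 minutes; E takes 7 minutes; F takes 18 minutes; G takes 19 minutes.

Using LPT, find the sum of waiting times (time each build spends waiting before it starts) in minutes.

335

LPT (decreasing processing time): G F D A B E C.
G: waits 0, runs 0→19
F: waits 19, runs 19→37
D: waits 37, runs 37→54
A: waits 54, runs 54→66
B: waits 66, runs 66→76
E: waits 76, runs 76→83
C: waits 83, runs 83→88
Sum = 0+19+37+54+66+76+83 = 335.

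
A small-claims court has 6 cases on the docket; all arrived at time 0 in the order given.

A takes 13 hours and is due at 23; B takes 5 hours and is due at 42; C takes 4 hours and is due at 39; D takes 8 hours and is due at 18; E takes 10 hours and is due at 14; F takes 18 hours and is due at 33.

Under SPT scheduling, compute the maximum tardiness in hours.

SPT (increasing processing time): C B D E A F.
C: 0→4, due 39, tardiness 0
B: 4→9, due 42, tardiness 0
D: 9→17, due 18, tardiness 0
E: 17→27, due 14, tardiness 13
A: 27→40, due 23, tardiness 17
F: 40→58, due 33, tardiness 25
Maximum = 25.

25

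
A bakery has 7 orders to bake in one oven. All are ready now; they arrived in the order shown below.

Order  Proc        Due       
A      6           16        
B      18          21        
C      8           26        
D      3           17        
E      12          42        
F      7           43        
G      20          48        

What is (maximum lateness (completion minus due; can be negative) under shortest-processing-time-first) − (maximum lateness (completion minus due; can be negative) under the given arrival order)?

SPT (increasing processing time): D A F C E B G.
D: 0→3, due 17, lateness -14
A: 3→9, due 16, lateness -7
F: 9→16, due 43, lateness -27
C: 16→24, due 26, lateness -2
E: 24→36, due 42, lateness -6
B: 36→54, due 21, lateness 33
G: 54→74, due 48, lateness 26
Maximum = 33.
FIFO (arrival order): A B C D E F G.
A: 0→6, due 16, lateness -10
B: 6→24, due 21, lateness 3
C: 24→32, due 26, lateness 6
D: 32→35, due 17, lateness 18
E: 35→47, due 42, lateness 5
F: 47→54, due 43, lateness 11
G: 54→74, due 48, lateness 26
Maximum = 26.
Difference = 33 − 26 = 7.

7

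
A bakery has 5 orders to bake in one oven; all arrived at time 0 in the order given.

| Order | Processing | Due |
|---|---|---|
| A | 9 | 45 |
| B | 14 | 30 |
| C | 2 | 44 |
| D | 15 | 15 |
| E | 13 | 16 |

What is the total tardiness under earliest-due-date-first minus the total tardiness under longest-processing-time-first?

-9

EDD (increasing due date): D E B C A.
D: 0→15, due 15, tardiness 0
E: 15→28, due 16, tardiness 12
B: 28→42, due 30, tardiness 12
C: 42→44, due 44, tardiness 0
A: 44→53, due 45, tardiness 8
Sum = 0+12+12+0+8 = 32.
LPT (decreasing processing time): D B E A C.
D: 0→15, due 15, tardiness 0
B: 15→29, due 30, tardiness 0
E: 29→42, due 16, tardiness 26
A: 42→51, due 45, tardiness 6
C: 51→53, due 44, tardiness 9
Sum = 0+0+26+6+9 = 41.
Difference = 32 − 41 = -9.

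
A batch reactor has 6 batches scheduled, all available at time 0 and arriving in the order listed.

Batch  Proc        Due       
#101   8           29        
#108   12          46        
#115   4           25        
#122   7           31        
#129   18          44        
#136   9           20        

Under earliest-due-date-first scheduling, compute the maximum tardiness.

EDD (increasing due date): #136 #115 #101 #122 #129 #108.
#136: 0→9, due 20, tardiness 0
#115: 9→13, due 25, tardiness 0
#101: 13→21, due 29, tardiness 0
#122: 21→28, due 31, tardiness 0
#129: 28→46, due 44, tardiness 2
#108: 46→58, due 46, tardiness 12
Maximum = 12.

12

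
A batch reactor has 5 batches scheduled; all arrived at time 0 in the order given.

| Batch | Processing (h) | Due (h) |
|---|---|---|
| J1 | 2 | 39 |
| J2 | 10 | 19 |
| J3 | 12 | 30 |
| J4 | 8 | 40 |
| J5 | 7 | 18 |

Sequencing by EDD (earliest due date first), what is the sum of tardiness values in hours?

0

EDD (increasing due date): J5 J2 J3 J1 J4.
J5: 0→7, due 18, tardiness 0
J2: 7→17, due 19, tardiness 0
J3: 17→29, due 30, tardiness 0
J1: 29→31, due 39, tardiness 0
J4: 31→39, due 40, tardiness 0
Sum = 0+0+0+0+0 = 0.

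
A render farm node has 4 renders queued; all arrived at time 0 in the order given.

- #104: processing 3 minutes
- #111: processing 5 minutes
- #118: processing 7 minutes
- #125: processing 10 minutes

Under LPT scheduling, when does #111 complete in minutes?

LPT (decreasing processing time): #125 #118 #111 #104.
#125: 0→10
#118: 10→17
#111: 17→22

22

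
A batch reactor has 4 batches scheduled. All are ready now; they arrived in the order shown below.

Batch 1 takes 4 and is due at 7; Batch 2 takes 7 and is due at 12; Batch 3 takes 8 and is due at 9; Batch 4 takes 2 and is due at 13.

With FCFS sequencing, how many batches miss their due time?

FIFO (arrival order): Batch 1 Batch 2 Batch 3 Batch 4.
Batch 1: 0→4, due 7, tardiness 0
Batch 2: 4→11, due 12, tardiness 0
Batch 3: 11→19, due 9, tardiness 10
Batch 4: 19→21, due 13, tardiness 8
Late batches: 2.

2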